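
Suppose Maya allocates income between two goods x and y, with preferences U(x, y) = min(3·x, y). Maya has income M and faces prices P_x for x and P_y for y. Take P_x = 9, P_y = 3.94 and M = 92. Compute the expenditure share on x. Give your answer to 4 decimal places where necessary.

share on x = 0.4323

With perfect complements, no substitution: consume in ratio x:y = 1:3.
Budget: P_x·x + P_y·3·x = M, so (P_x + 3·P_y)·x = M.
Demand: x*(P_x,P_y,M) = M/(P_x + 3·P_y), y* = 3·M/(P_x + 3·P_y).
Here 9 + 3·3.94 = 20.82, giving x* = 4.4188 and y* = 13.2565.
Expenditure on x: 9·4.4188 = 39.7695; share = 0.4323.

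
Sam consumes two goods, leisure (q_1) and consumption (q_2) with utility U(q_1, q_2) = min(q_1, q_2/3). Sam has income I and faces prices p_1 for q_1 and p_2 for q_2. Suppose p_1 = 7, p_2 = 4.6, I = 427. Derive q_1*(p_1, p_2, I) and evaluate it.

q_1* = 20.5288

Demand: q_1*(p_1,p_2,I) = I/(p_1 + 3·p_2), q_2* = 3·I/(p_1 + 3·p_2).
Here 7 + 3·4.6 = 20.8, giving q_1* = 20.5288.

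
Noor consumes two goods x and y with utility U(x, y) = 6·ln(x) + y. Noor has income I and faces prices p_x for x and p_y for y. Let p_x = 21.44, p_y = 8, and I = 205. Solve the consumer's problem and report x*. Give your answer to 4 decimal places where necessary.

x* = 2.2388

MU_x = 6/x, MU_y = 1. Tangency: 6/x = p_x/p_y.
So x*(p_x,p_y) = 6·p_y/p_x, independent of income; and y* = (I − 6·p_y)/p_y.
At the given prices: x* = 6·8/21.44 = 2.2388.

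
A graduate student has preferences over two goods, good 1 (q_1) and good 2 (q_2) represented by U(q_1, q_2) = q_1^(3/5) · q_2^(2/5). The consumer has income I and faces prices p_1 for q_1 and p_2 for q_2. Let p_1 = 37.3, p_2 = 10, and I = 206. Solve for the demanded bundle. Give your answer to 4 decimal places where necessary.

q_1* = 3.3137, q_2* = 8.24

MU_q_1/MU_q_2 = (0.6·q_2)/(0.4·q_1); tangency sets this equal to p_1/p_2.
Rearranging, p_2·q_2 = (2/3)·p_1·q_1. Substituting into the budget gives p_1·q_1·(1 + (2/3)) = I.
Demand: q_1*(p_1,p_2,I) = 0.6·I/p_1 and q_2* = 0.4·I/p_2.
At p_1=37.3, p_2=10, I=206: q_1* = 0.6·206/37.3 = 3.3137, q_2* = 8.24.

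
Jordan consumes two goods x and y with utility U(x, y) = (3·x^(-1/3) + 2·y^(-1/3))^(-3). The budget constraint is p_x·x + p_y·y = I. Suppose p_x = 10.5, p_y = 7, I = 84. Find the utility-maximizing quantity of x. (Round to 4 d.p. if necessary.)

x* = 4.8

From the CES first-order condition, (3/2)·(y/x)^(4/3) = p_x/p_y.
Solve for the ratio: y/x = [(2/3)·p_x/p_y]^(0.75).
With the ratio pinned down, the budget gives x* = I/(p_x + p_y·(y/x)) and y* = (y/x)·x*.
Numerically y/x = 1, so x* = 84/(10.5 + 7·1) = 4.8.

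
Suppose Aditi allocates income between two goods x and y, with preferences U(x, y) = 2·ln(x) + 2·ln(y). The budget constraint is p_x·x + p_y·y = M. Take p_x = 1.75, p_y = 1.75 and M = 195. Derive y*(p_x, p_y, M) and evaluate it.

y* = 55.7143

Tangency: MRS = y/x = p_x/p_y.
Rearranging, p_y·y = p_x·x. Substituting into the budget gives p_x·x·(1 + 1) = M.
Demand: x*(p_x,p_y,M) = 0.5·M/p_x and y* = 0.5·M/p_y.
At p_x=1.75, p_y=1.75, M=195: y* = 0.5·195/1.75 = 55.7143.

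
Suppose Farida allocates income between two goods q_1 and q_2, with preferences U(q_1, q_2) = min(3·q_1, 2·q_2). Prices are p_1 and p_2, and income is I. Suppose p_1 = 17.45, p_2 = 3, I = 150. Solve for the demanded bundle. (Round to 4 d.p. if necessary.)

With perfect complements, no substitution: consume in ratio q_1:q_2 = 2:3.
Budget: p_1·q_1 + p_2·(3/2)·q_1 = I, so (2·p_1 + 3·p_2)·q_1 = 2·I.
Demand: q_1*(p_1,p_2,I) = 2·I/(2·p_1 + 3·p_2), q_2* = 3·I/(2·p_1 + 3·p_2).
Here 2·17.45 + 3·3 = 43.9, giving q_1* = 6.8337 and q_2* = 10.2506.

q_1* = 6.8337, q_2* = 10.2506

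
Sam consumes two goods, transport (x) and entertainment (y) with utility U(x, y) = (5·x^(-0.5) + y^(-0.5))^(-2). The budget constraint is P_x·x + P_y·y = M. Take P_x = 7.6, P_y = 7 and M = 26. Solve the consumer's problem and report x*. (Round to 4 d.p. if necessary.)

x* = 2.5669

MRS = MU_x/MU_y = 5·(y/x)^(1.5). Set equal to P_x/P_y.
Solve for the ratio: y/x = [(1/5)·P_x/P_y]^(2/3).
With the ratio pinned down, the budget gives x* = M/(P_x + P_y·(y/x)) and y* = (y/x)·x*.
Numerically y/x = 0.361269, so x* = 26/(7.6 + 7·0.361269) = 2.5669.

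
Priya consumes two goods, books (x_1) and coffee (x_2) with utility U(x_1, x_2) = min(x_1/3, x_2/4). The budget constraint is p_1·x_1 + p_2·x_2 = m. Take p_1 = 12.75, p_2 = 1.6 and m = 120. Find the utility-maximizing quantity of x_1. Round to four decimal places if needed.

x_1* = 8.0627

Here 3·12.75 + 4·1.6 = 44.65, giving x_1* = 8.0627.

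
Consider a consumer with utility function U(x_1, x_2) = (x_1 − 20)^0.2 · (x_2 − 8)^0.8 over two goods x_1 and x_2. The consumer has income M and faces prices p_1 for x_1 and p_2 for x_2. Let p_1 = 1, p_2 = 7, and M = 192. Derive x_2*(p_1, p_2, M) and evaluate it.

x_2* = 21.2571

MRS = (1/4)·(x_2−8)/(x_1−20). Tangency with p_1/p_2 gives x_2−8 = 4·(p_1/p_2)·(x_1−20).
Substituting into the budget: x_1* = 20 + 0.2·(M − 20·p_1 − 8·p_2)/p_1, and x_2* = 8 + 0.8·(…)/p_2.
Discretionary income = 192 − 20·1 − 8·7 = 116; x_2* = 8 + 0.8·116/7 = 21.2571.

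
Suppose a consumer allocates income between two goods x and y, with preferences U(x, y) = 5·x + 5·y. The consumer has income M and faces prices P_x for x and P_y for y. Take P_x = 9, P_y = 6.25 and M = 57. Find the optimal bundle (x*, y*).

Linear utility — the consumer picks whichever good has higher MU/price: 5/9 = 0.5556 vs 5/6.25 = 0.8.
y gives more utility per dollar, so spend all income on y: y* = M/P_y, x* = 0.
Numerically: x* = 0, y* = 9.12.

x* = 0, y* = 9.12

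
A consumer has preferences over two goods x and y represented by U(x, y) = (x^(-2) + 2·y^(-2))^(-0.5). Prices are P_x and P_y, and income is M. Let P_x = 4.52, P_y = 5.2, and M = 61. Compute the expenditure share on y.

From the CES first-order condition, (1/2)·(y/x)^(3) = P_x/P_y.
Solve for the ratio: y/x = [2·P_x/P_y]^(1/3).
With the ratio pinned down, the budget gives x* = M/(P_x + P_y·(y/x)) and y* = (y/x)·x*.
Numerically y/x = 1.202417, so x* = 61/(4.52 + 5.2·1.202417) = 5.6625 and y* = 1.202417·5.6625 = 6.8087.
Expenditure on y: 5.2·6.8087 = 35.4054; share = 0.5804.

share on y = 0.5804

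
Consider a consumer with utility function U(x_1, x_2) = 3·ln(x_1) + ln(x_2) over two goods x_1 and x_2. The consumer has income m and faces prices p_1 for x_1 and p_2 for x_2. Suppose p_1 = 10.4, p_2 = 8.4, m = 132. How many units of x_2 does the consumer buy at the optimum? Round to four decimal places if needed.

The MRS is 3·x_2/x_1. Set MRS = p_1/p_2.
So 3·p_2·x_2 = p_1·x_1; combined with the budget, a share 0.75 of income goes to x_1.
Demand: x_1*(p_1,p_2,m) = 0.75·m/p_1 and x_2* = 0.25·m/p_2.
At p_1=10.4, p_2=8.4, m=132: x_2* = 0.25·132/8.4 = 3.9286.

x_2* = 3.9286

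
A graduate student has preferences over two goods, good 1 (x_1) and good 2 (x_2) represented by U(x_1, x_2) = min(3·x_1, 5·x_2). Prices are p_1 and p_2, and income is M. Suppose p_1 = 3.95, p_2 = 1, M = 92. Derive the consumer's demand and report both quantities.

Demand: x_1*(p_1,p_2,M) = 5·M/(5·p_1 + 3·p_2), x_2* = 3·M/(5·p_1 + 3·p_2).
Here 5·3.95 + 3·1 = 22.75, giving x_1* = 20.2198 and x_2* = 12.1319.

x_1* = 20.2198, x_2* = 12.1319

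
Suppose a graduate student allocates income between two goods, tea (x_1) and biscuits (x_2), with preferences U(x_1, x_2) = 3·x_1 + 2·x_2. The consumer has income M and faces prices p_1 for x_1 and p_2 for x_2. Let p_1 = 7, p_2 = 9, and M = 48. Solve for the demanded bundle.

x_1* = 6.8571, x_2* = 0

x_1 gives more utility per dollar, so spend all income on x_1: x_1* = M/p_1, x_2* = 0.
Numerically: x_1* = 6.8571, x_2* = 0.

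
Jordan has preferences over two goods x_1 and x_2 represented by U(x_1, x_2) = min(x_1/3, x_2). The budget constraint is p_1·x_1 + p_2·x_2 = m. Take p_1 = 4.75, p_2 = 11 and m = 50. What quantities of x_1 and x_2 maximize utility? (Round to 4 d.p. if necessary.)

Leontief preferences: the optimum is at the kink where x_1/3 = x_2/1, i.e. x_2 = (1/3)·x_1.
Budget: p_1·x_1 + p_2·(1/3)·x_1 = m, so (3·p_1 + p_2)·x_1 = 3·m.
Demand: x_1*(p_1,p_2,m) = 3·m/(3·p_1 + p_2), x_2* = m/(3·p_1 + p_2).
Here 3·4.75 + 11 = 25.25, giving x_1* = 5.9406 and x_2* = 1.9802.

x_1* = 5.9406, x_2* = 1.9802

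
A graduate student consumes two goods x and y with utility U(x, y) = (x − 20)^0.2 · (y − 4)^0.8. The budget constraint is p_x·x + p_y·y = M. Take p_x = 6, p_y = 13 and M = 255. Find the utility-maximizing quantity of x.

x* = 22.7667

MRS = (1/4)·(y−4)/(x−20). Tangency with p_x/p_y gives y−4 = 4·(p_x/p_y)·(x−20).
After buying the subsistence bundle (20, 4), a share 0.2 of the remaining income goes to x: x* = 20 + 0.2·(M − 20p_x − 4p_y)/p_x.
Discretionary income = 255 − 20·6 − 4·13 = 83; x* = 20 + 0.2·83/6 = 22.7667.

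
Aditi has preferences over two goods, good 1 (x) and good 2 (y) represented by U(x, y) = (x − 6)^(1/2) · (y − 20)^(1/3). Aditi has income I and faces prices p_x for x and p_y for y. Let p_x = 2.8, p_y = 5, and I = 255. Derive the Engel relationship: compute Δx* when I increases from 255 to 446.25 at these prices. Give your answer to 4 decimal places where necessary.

Δx* = 40.9821

This is Cobb-Douglas in (x−6, y−20): tangency gives 0.5·p_y·(y−20) = 1/3·p_x·(x−6).
After buying the subsistence bundle (6, 20), a share 0.6 of the remaining income goes to x: x* = 6 + 0.6·(I − 6p_x − 20p_y)/p_x.
Discretionary income = 255 − 6·2.8 − 20·5 = 138.2; x* = 6 + 0.6·138.2/2.8 = 35.6143.
At I' = 446.25: x* = 76.5964. Change: 76.5964 − 35.6143 = 40.9821.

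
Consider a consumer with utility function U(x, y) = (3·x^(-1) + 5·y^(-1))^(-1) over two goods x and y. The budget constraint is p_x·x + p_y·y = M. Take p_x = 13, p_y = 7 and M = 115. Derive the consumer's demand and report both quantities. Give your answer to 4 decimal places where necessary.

Numerically y/x = 1.759329, so x* = 115/(13 + 7·1.759329) = 4.5427 and y* = 1.759329·4.5427 = 7.9921.

x* = 4.5427, y* = 7.9921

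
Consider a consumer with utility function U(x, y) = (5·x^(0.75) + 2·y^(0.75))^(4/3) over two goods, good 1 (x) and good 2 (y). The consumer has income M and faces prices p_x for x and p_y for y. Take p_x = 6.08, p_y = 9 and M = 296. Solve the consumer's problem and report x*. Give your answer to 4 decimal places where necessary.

MU_x ∝ 5·x^(-0.25), MU_y ∝ 2·y^(-0.25), so MRS = (5/2)·(y/x)^(0.25) = p_x/p_y.
Hence y/x = ((2/5)·p_x/p_y)^(1/(0.25)), i.e. raised to the 4 power.
Substitute y = (y/x)·x into the budget: x* = M/(p_x + p_y·(y/x)).
Numerically y/x = 0.005332, so x* = 296/(6.08 + 9·0.005332) = 48.303.

x* = 48.303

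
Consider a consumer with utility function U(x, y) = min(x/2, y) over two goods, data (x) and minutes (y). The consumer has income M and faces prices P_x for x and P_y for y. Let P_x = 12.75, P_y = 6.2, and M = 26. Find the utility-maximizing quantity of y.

y* = 0.8202

With perfect complements, no substitution: consume in ratio x:y = 2:1.
Budget: P_x·x + P_y·(1/2)·x = M, so (2·P_x + P_y)·x = 2·M.
Demand: x*(P_x,P_y,M) = 2·M/(2·P_x + P_y), y* = M/(2·P_x + P_y).
Here 2·12.75 + 6.2 = 31.7, giving y* = 0.8202.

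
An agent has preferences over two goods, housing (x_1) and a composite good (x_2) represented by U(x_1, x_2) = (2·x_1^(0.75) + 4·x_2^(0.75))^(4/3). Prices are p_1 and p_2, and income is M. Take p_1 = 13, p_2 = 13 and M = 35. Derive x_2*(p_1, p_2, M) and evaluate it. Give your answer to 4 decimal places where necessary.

x_2* = 2.5339

MRS = MU_x_1/MU_x_2 = (1/2)·(x_2/x_1)^(0.25). Set equal to p_1/p_2.
Hence x_2/x_1 = (2·p_1/p_2)^(1/(0.25)), i.e. raised to the 4 power.
With the ratio pinned down, the budget gives x_1* = M/(p_1 + p_2·(x_2/x_1)) and x_2* = (x_2/x_1)·x_1*.
Numerically x_2/x_1 = 16, so x_1* = 35/(13 + 13·16) = 0.1584 and x_2* = 16·0.1584 = 2.5339.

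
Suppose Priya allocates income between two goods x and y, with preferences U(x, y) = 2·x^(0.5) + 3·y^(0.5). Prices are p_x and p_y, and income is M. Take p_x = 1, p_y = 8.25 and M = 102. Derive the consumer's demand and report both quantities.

x* = 80.1429, y* = 2.6494

MRS = MU_x/MU_y = (2/3)·(y/x)^(0.5). Set equal to p_x/p_y.
Solve for the ratio: y/x = [(3/2)·p_x/p_y]^(2).
With the ratio pinned down, the budget gives x* = M/(p_x + p_y·(y/x)) and y* = (y/x)·x*.
Numerically y/x = 0.033058, so x* = 102/(1 + 8.25·0.033058) = 80.1429 and y* = 0.033058·80.1429 = 2.6494.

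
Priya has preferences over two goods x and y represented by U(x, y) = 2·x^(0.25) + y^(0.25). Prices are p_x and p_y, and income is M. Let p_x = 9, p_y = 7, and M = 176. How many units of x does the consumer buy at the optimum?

MRS = MU_x/MU_y = 2·(y/x)^(0.75). Set equal to p_x/p_y.
Solve for the ratio: y/x = [(1/2)·p_x/p_y]^(4/3).
With the ratio pinned down, the budget gives x* = M/(p_x + p_y·(y/x)) and y* = (y/x)·x*.
Numerically y/x = 0.554821, so x* = 176/(9 + 7·0.554821) = 13.6606.

x* = 13.6606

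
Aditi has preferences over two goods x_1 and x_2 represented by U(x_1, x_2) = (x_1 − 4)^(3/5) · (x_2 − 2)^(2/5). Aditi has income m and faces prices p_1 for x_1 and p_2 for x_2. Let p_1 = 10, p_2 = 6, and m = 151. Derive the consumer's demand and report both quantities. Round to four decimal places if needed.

x_1* = 9.94, x_2* = 8.6

Let x_1' = x_1−4, x_2' = x_2−2. MRS = (3/2)·x_2'/x_1' = p_1/p_2.
Substituting into the budget: x_1* = 4 + 0.6·(m − 4·p_1 − 2·p_2)/p_1, and x_2* = 2 + 0.4·(…)/p_2.
Discretionary income = 151 − 4·10 − 2·6 = 99; x_1* = 4 + 0.6·99/10 = 9.94; x_2* = 2 + 0.4·99/6 = 8.6.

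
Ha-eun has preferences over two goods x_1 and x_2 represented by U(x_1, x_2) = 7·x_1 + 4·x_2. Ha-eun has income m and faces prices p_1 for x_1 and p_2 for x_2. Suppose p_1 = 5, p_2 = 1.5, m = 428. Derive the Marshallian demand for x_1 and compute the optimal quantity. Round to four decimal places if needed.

Linear utility — the consumer picks whichever good has higher MU/price: 7/5 = 1.4 vs 4/1.5 = 2.6667.
x_2 gives more utility per dollar, so spend all income on x_2: x_2* = m/p_2, x_1* = 0.
Numerically: x_1* = 0, x_2* = 285.3333.

x_1* = 0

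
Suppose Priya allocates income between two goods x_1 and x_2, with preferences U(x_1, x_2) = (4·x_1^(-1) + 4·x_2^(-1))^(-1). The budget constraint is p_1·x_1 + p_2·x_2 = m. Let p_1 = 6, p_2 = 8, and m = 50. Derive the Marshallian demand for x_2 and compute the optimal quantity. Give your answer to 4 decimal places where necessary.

x_2* = 3.3494

MU_x_1 ∝ 4·x_1^(-2), MU_x_2 ∝ 4·x_2^(-2), so MRS = (x_2/x_1)^(2) = p_1/p_2.
Hence x_2/x_1 = (p_1/p_2)^(1/(2)), i.e. raised to the 0.5 power.
Substitute x_2 = (x_2/x_1)·x_1 into the budget: x_1* = m/(p_1 + p_2·(x_2/x_1)).
Numerically x_2/x_1 = 0.866025, so x_1* = 50/(6 + 8·0.866025) = 3.8675 and x_2* = 0.866025·3.8675 = 3.3494.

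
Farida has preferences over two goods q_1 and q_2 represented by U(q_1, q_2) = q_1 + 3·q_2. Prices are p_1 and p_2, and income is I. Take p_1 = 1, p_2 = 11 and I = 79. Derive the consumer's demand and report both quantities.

Perfect substitutes: compare marginal utility per dollar. 1/p_1 vs 3/p_2 → 1 vs 0.2727.
q_1 gives more utility per dollar, so spend all income on q_1: q_1* = I/p_1, q_2* = 0.
Numerically: q_1* = 79, q_2* = 0.

q_1* = 79, q_2* = 0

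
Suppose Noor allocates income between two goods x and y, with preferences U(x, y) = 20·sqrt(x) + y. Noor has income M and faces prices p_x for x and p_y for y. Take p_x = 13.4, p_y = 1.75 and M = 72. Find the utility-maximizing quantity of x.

x* = 1.7056

Set MRS = p_x/p_y: 10·x^(−1/2) = p_x/p_y.
Solve: √x = 10·p_y/p_x, so x*(p_x,p_y) = (10·p_y/p_x)², and y* = (M − p_x·x*)/p_y.
Plugging in: x* = (10·1.75/13.4)² = 1.7056.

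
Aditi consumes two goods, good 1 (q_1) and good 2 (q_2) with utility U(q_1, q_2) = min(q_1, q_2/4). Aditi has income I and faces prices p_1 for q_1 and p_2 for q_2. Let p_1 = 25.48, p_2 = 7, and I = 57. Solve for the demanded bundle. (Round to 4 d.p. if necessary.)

q_1* = 1.0658, q_2* = 4.2633

Leontief preferences: the optimum is at the kink where q_1/1 = q_2/4, i.e. q_2 = 4·q_1.
Budget: p_1·q_1 + p_2·4·q_1 = I, so (p_1 + 4·p_2)·q_1 = I.
Demand: q_1*(p_1,p_2,I) = I/(p_1 + 4·p_2), q_2* = 4·I/(p_1 + 4·p_2).
Here 25.48 + 4·7 = 53.48, giving q_1* = 1.0658 and q_2* = 4.2633.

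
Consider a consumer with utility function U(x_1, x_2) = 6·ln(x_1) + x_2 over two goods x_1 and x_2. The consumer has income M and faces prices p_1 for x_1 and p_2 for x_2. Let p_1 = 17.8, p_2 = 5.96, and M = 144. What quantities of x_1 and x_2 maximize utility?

x_1* = 2.009, x_2* = 18.1611

Set MRS = p_1/p_2: (6/x_1)/1 = p_1/p_2.
So x_1*(p_1,p_2) = 6·p_2/p_1, independent of income; and x_2* = (M − 6·p_2)/p_2.
At the given prices: x_1* = 6·5.96/17.8 = 2.009, and x_2* = 18.1611.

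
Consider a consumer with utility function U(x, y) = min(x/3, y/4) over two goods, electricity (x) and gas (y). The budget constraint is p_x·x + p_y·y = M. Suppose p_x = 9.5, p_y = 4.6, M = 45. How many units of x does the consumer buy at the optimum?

Leontief preferences: the optimum is at the kink where x/3 = y/4, i.e. y = (4/3)·x.
Budget: p_x·x + p_y·(4/3)·x = M, so (3·p_x + 4·p_y)·x = 3·M.
Demand: x*(p_x,p_y,M) = 3·M/(3·p_x + 4·p_y), y* = 4·M/(3·p_x + 4·p_y).
Here 3·9.5 + 4·4.6 = 46.9, giving x* = 2.8785.

x* = 2.8785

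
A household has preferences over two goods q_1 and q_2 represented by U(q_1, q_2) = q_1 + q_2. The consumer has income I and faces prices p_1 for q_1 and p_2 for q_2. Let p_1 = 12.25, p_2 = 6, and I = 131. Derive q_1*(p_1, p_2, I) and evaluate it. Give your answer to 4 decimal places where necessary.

q_1* = 0

Linear utility — the consumer picks whichever good has higher MU/price: 1/12.25 = 0.0816 vs 1/6 = 0.1667.
q_2 gives more utility per dollar, so spend all income on q_2: q_2* = I/p_2, q_1* = 0.
Numerically: q_1* = 0, q_2* = 21.8333.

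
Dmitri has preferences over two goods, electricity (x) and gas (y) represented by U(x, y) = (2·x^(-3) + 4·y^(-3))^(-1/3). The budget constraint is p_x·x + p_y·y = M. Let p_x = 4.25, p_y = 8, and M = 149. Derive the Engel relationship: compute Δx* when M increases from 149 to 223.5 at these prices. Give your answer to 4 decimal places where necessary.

Δx* = 6.0216

MRS = MU_x/MU_y = (1/2)·(y/x)^(4). Set equal to p_x/p_y.
Hence y/x = (2·p_x/p_y)^(1/(4)), i.e. raised to the 0.25 power.
With the ratio pinned down, the budget gives x* = M/(p_x + p_y·(y/x)) and y* = (y/x)·x*.
Numerically y/x = 1.015272, so x* = 149/(4.25 + 8·1.015272) = 12.0432.
At M' = 223.5: x* = 18.0647. Change: 18.0647 − 12.0432 = 6.0216.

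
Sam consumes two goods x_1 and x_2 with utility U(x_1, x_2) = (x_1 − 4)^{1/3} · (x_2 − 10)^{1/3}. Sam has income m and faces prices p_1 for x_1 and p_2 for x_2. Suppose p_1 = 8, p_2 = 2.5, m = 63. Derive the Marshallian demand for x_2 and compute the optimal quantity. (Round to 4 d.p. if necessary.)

This is Cobb-Douglas in (x_1−4, x_2−10): tangency gives 1/3·p_2·(x_2−10) = 1/3·p_1·(x_1−4).
Substituting into the budget: x_1* = 4 + 0.5·(m − 4·p_1 − 10·p_2)/p_1, and x_2* = 10 + 0.5·(…)/p_2.
Discretionary income = 63 − 4·8 − 10·2.5 = 6; x_2* = 10 + 0.5·6/2.5 = 11.2.

x_2* = 11.2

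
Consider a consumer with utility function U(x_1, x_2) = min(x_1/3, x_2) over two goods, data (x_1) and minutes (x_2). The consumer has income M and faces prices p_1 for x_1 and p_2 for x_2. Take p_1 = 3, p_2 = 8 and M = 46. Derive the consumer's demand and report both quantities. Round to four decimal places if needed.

x_1* = 8.1176, x_2* = 2.7059

Leontief preferences: the optimum is at the kink where x_1/3 = x_2/1, i.e. x_2 = (1/3)·x_1.
Budget: p_1·x_1 + p_2·(1/3)·x_1 = M, so (3·p_1 + p_2)·x_1 = 3·M.
Demand: x_1*(p_1,p_2,M) = 3·M/(3·p_1 + p_2), x_2* = M/(3·p_1 + p_2).
Here 3·3 + 8 = 17, giving x_1* = 8.1176 and x_2* = 2.7059.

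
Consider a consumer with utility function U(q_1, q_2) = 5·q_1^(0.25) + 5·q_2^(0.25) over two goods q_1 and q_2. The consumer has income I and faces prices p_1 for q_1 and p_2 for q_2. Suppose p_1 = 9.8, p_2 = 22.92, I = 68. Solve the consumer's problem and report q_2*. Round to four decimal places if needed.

MRS = MU_q_1/MU_q_2 = (q_2/q_1)^(0.75). Set equal to p_1/p_2.
Solve for the ratio: q_2/q_1 = [p_1/p_2]^(4/3).
Substitute q_2 = (q_2/q_1)·q_1 into the budget: q_1* = I/(p_1 + p_2·(q_2/q_1)).
Numerically q_2/q_1 = 0.322118, so q_1* = 68/(9.8 + 22.92·0.322118) = 3.9574 and q_2* = 0.322118·3.9574 = 1.2748.

q_2* = 1.2748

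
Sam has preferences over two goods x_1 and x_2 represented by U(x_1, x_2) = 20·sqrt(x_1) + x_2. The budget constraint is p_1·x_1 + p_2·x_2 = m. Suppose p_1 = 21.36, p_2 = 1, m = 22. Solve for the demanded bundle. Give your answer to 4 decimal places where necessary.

x_1* = 0.2192, x_2* = 17.3184

MU_x_1 = 10/√x_1, MU_x_2 = 1. Tangency: 10/√x_1 = p_1/p_2.
Solve: √x_1 = 10·p_2/p_1, so x_1*(p_1,p_2) = (10·p_2/p_1)², and x_2* = (m − p_1·x_1*)/p_2.
Plugging in: x_1* = (10·1/21.36)² = 0.2192, x_2* = 17.3184.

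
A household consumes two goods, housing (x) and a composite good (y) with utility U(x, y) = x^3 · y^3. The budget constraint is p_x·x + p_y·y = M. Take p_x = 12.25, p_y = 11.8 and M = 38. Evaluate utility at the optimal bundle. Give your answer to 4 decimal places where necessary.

The MRS is y/x. Set MRS = p_x/p_y.
Rearranging, p_y·y = p_x·x. Substituting into the budget gives p_x·x·(1 + 1) = M.
Demand: x*(p_x,p_y,M) = 0.5·M/p_x and y* = 0.5·M/p_y.
At p_x=12.25, p_y=11.8, M=38: x* = 0.5·38/12.25 = 1.551, y* = 1.6102.
Utility at the optimum: U(1.551, 1.6102) = 15.5764.

V = 15.5764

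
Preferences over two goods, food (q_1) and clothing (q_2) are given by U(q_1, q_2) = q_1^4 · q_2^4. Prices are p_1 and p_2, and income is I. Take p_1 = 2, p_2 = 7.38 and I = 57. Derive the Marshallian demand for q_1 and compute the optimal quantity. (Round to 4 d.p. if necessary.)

Tangency: MRS = q_2/q_1 = p_1/p_2.
So 4·p_2·q_2 = 4·p_1·q_1; combined with the budget, a share 0.5 of income goes to q_1.
Demand: q_1*(p_1,p_2,I) = 0.5·I/p_1 and q_2* = 0.5·I/p_2.
At p_1=2, p_2=7.38, I=57: q_1* = 0.5·57/2 = 14.25.

q_1* = 14.25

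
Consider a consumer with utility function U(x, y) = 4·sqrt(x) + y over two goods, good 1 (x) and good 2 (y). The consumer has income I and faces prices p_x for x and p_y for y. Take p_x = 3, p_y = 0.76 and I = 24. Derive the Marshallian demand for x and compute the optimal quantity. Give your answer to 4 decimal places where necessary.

Set MRS = p_x/p_y: 2·x^(−1/2) = p_x/p_y.
Solve: √x = 2·p_y/p_x, so x*(p_x,p_y) = (2·p_y/p_x)², and y* = (I − p_x·x*)/p_y.
Plugging in: x* = (2·0.76/3)² = 0.2567.

x* = 0.2567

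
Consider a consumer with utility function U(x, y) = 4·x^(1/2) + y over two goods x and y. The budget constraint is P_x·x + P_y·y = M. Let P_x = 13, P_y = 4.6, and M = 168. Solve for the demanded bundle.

Set MRS = P_x/P_y: 2·x^(−1/2) = P_x/P_y.
Solve: √x = 2·P_y/P_x, so x*(P_x,P_y) = (2·P_y/P_x)², and y* = (M − P_x·x*)/P_y.
Plugging in: x* = (2·4.6/13)² = 0.5008, y* = 35.1064.

x* = 0.5008, y* = 35.1064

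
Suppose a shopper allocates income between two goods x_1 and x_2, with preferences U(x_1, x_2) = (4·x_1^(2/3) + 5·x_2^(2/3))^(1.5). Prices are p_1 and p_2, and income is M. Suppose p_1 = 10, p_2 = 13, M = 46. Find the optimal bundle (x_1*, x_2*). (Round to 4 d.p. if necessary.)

Substitute x_2 = (x_2/x_1)·x_1 into the budget: x_1* = M/(p_1 + p_2·(x_2/x_1)).
Numerically x_2/x_1 = 0.888996, so x_1* = 46/(10 + 13·0.888996) = 2.1339 and x_2* = 0.888996·2.1339 = 1.897.

x_1* = 2.1339, x_2* = 1.897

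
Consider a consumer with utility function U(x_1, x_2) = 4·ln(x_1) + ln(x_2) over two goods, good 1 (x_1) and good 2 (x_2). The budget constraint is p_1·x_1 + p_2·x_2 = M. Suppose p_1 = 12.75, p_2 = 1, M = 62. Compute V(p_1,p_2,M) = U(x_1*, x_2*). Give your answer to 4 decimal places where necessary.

Tangency: MRS = 4·x_2/x_1 = p_1/p_2.
So 4·p_2·x_2 = p_1·x_1; combined with the budget, a share 0.8 of income goes to x_1.
Demand: x_1*(p_1,p_2,M) = 0.8·M/p_1 and x_2* = 0.2·M/p_2.
At p_1=12.75, p_2=1, M=62: x_1* = 0.8·62/12.75 = 3.8902, x_2* = 12.4.
Utility at the optimum: U(3.8902, 12.4) = 7.9515.

V = 7.9515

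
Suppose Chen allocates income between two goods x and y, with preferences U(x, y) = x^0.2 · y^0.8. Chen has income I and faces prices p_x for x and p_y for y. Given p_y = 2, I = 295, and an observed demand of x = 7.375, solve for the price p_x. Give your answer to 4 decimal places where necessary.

MU_x/MU_y = (0.2·y)/(0.8·x); tangency sets this equal to p_x/p_y.
So 0.2·p_y·y = 0.8·p_x·x; combined with the budget, a share 0.2 of income goes to x.
Demand: x*(p_x,p_y,I) = 0.2·I/p_x and y* = 0.8·I/p_y.
Set x* = 7.375 in the demand function and solve for p_x: p_x = 8.

p_x = 8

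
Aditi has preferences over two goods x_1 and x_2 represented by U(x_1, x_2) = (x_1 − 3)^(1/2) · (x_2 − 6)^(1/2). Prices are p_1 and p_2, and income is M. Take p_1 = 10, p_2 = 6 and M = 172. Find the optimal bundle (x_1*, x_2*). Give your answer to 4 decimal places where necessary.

This is Cobb-Douglas in (x_1−3, x_2−6): tangency gives 0.5·p_2·(x_2−6) = 0.5·p_1·(x_1−3).
Substituting into the budget: x_1* = 3 + 0.5·(M − 3·p_1 − 6·p_2)/p_1, and x_2* = 6 + 0.5·(…)/p_2.
Discretionary income = 172 − 3·10 − 6·6 = 106; x_1* = 3 + 0.5·106/10 = 8.3; x_2* = 6 + 0.5·106/6 = 14.8333.

x_1* = 8.3, x_2* = 14.8333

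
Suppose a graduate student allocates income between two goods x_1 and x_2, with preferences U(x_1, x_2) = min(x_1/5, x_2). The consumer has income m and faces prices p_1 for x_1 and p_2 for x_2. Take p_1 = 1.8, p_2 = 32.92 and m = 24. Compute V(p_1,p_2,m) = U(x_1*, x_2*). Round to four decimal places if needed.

V = 0.5725

With perfect complements, no substitution: consume in ratio x_1:x_2 = 5:1.
Budget: p_1·x_1 + p_2·(1/5)·x_1 = m, so (5·p_1 + p_2)·x_1 = 5·m.
Demand: x_1*(p_1,p_2,m) = 5·m/(5·p_1 + p_2), x_2* = m/(5·p_1 + p_2).
Here 5·1.8 + 32.92 = 41.92, giving x_1* = 2.8626 and x_2* = 0.5725.
Utility at the optimum: U(2.8626, 0.5725) = 0.5725.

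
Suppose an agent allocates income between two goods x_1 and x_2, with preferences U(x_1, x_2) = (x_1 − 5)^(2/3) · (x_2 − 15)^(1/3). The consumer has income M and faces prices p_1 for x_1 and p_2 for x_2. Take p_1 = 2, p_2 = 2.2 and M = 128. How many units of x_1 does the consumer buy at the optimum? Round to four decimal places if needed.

MRS = 2·(x_2−15)/(x_1−5). Tangency with p_1/p_2 gives x_2−15 = (1/2)·(p_1/p_2)·(x_1−5).
After buying the subsistence bundle (5, 15), a share 2/3 of the remaining income goes to x_1: x_1* = 5 + 2/3·(M − 5p_1 − 15p_2)/p_1.
Discretionary income = 128 − 5·2 − 15·2.2 = 85; x_1* = 5 + 2/3·85/2 = 33.3333.

x_1* = 33.3333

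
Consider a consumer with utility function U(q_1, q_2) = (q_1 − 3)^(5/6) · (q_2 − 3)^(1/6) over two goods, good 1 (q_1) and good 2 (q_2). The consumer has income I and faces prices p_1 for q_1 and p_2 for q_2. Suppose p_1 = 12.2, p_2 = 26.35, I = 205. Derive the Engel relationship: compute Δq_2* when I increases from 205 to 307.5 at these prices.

Δq_2* = 0.6483

Let q_1' = q_1−3, q_2' = q_2−3. MRS = 5·q_2'/q_1' = p_1/p_2.
Substituting into the budget: q_1* = 3 + 5/6·(I − 3·p_1 − 3·p_2)/p_1, and q_2* = 3 + 1/6·(…)/p_2.
Discretionary income = 205 − 3·12.2 − 3·26.35 = 89.35; q_2* = 3 + 1/6·89.35/26.35 = 3.5651.
At I' = 307.5: q_2* = 4.2135. Change: 4.2135 − 3.5651 = 0.6483.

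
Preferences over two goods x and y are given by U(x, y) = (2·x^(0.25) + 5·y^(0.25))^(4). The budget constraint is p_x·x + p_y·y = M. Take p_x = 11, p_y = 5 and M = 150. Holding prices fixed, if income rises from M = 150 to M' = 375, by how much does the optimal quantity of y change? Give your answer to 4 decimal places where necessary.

Δy* = 36.6866

Numerically y/x = 9.708458, so x* = 150/(11 + 5·9.708458) = 2.5192 and y* = 9.708458·2.5192 = 24.4577.
At M' = 375: y* = 61.1443. Change: 61.1443 − 24.4577 = 36.6866.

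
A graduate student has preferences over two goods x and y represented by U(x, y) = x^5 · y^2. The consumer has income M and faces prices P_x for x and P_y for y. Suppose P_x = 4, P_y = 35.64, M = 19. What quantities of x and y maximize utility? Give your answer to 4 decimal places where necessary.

x* = 3.3929, y* = 0.1523

Tangency: MRS = (5/2)·y/x = P_x/P_y.
Rearranging, P_y·y = (2/5)·P_x·x. Substituting into the budget gives P_x·x·(1 + (2/5)) = M.
Demand: x*(P_x,P_y,M) = 5/7·M/P_x and y* = 2/7·M/P_y.
At P_x=4, P_y=35.64, M=19: x* = 5/7·19/4 = 3.3929, y* = 0.1523.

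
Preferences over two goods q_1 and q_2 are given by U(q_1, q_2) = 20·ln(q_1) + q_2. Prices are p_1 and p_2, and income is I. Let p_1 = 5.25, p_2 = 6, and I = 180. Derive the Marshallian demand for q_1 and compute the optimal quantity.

q_1* = 22.8571

Set MRS = p_1/p_2: (20/q_1)/1 = p_1/p_2.
So q_1*(p_1,p_2) = 20·p_2/p_1, independent of income; and q_2* = (I − 20·p_2)/p_2.
At the given prices: q_1* = 20·6/5.25 = 22.8571.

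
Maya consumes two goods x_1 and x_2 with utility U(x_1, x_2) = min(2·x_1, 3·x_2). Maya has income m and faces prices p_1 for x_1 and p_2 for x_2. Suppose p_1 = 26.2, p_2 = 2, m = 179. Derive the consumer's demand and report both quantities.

Leontief preferences: the optimum is at the kink where x_1/3 = x_2/2, i.e. x_2 = (2/3)·x_1.
Budget: p_1·x_1 + p_2·(2/3)·x_1 = m, so (3·p_1 + 2·p_2)·x_1 = 3·m.
Demand: x_1*(p_1,p_2,m) = 3·m/(3·p_1 + 2·p_2), x_2* = 2·m/(3·p_1 + 2·p_2).
Here 3·26.2 + 2·2 = 82.6, giving x_1* = 6.5012 and x_2* = 4.3341.

x_1* = 6.5012, x_2* = 4.3341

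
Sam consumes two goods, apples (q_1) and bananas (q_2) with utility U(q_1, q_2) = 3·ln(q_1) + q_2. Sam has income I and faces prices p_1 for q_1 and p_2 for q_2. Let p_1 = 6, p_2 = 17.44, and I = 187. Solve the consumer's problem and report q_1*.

q_1* = 8.72

Set MRS = p_1/p_2: (3/q_1)/1 = p_1/p_2.
So q_1*(p_1,p_2) = 3·p_2/p_1, independent of income; and q_2* = (I − 3·p_2)/p_2.
At the given prices: q_1* = 3·17.44/6 = 8.72.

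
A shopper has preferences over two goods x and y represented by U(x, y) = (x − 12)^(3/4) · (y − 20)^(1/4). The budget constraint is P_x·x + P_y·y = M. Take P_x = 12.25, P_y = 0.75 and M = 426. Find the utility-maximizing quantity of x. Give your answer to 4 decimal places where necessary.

MRS = 3·(y−20)/(x−12). Tangency with P_x/P_y gives y−20 = (1/3)·(P_x/P_y)·(x−12).
Substituting into the budget: x* = 12 + 0.75·(M − 12·P_x − 20·P_y)/P_x, and y* = 20 + 0.25·(…)/P_y.
Discretionary income = 426 − 12·12.25 − 20·0.75 = 264; x* = 12 + 0.75·264/12.25 = 28.1633.

x* = 28.1633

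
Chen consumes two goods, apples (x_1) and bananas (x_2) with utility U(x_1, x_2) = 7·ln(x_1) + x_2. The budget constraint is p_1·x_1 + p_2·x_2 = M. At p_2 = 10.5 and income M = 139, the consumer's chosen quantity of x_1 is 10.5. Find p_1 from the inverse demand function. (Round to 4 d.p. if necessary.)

p_1 = 7

MU_x_1 = 7/x_1, MU_x_2 = 1. Tangency: 7/x_1 = p_1/p_2.
So x_1*(p_1,p_2) = 7·p_2/p_1, independent of income; and x_2* = (M − 7·p_2)/p_2.
Set x_1* = 10.5 in the demand function and solve for p_1: p_1 = 7.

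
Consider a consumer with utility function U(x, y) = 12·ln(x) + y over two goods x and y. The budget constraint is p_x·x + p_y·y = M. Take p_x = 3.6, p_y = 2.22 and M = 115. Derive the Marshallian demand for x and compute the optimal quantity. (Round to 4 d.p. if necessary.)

x* = 7.4

So x*(p_x,p_y) = 12·p_y/p_x, independent of income; and y* = (M − 12·p_y)/p_y.
At the given prices: x* = 12·2.22/3.6 = 7.4.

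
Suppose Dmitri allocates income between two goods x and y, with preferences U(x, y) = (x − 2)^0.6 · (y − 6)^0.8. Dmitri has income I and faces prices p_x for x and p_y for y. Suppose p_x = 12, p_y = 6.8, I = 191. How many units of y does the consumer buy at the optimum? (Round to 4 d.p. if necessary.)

y* = 16.605

Let x' = x−2, y' = y−6. MRS = (3/4)·y'/x' = p_x/p_y.
After buying the subsistence bundle (2, 6), a share 3/7 of the remaining income goes to x: x* = 2 + 3/7·(I − 2p_x − 6p_y)/p_x.
Discretionary income = 191 − 2·12 − 6·6.8 = 126.2; y* = 6 + 4/7·126.2/6.8 = 16.605.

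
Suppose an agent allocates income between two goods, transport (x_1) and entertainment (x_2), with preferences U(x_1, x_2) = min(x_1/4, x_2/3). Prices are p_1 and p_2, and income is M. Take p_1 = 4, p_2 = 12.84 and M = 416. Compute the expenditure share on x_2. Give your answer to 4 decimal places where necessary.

share on x_2 = 0.7065

With perfect complements, no substitution: consume in ratio x_1:x_2 = 4:3.
Budget: p_1·x_1 + p_2·(3/4)·x_1 = M, so (4·p_1 + 3·p_2)·x_1 = 4·M.
Demand: x_1*(p_1,p_2,M) = 4·M/(4·p_1 + 3·p_2), x_2* = 3·M/(4·p_1 + 3·p_2).
Here 4·4 + 3·12.84 = 54.52, giving x_1* = 30.5209 and x_2* = 22.8907.
Expenditure on x_2: 12.84·22.8907 = 293.9164; share = 0.7065.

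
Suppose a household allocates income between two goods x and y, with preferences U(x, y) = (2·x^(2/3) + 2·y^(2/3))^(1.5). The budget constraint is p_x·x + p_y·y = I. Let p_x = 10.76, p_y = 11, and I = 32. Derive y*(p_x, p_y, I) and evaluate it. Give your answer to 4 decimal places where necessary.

MRS = MU_x/MU_y = (y/x)^(1/3). Set equal to p_x/p_y.
Solve for the ratio: y/x = [p_x/p_y]^(3).
With the ratio pinned down, the budget gives x* = I/(p_x + p_y·(y/x)) and y* = (y/x)·x*.
Numerically y/x = 0.935963, so x* = 32/(10.76 + 11·0.935963) = 1.5198 and y* = 0.935963·1.5198 = 1.4225.

y* = 1.4225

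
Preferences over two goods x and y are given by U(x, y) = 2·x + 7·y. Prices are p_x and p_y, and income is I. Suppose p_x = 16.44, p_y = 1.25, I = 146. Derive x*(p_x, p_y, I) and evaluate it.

Linear utility — the consumer picks whichever good has higher MU/price: 2/16.44 = 0.1217 vs 7/1.25 = 5.6.
y gives more utility per dollar, so spend all income on y: y* = I/p_y, x* = 0.
Numerically: x* = 0, y* = 116.8.

x* = 0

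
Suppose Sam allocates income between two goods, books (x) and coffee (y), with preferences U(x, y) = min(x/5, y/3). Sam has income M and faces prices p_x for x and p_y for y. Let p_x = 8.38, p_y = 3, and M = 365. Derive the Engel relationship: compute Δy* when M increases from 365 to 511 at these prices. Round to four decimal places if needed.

Δy* = 8.6051

Leontief preferences: the optimum is at the kink where x/5 = y/3, i.e. y = (3/5)·x.
Budget: p_x·x + p_y·(3/5)·x = M, so (5·p_x + 3·p_y)·x = 5·M.
Demand: x*(p_x,p_y,M) = 5·M/(5·p_x + 3·p_y), y* = 3·M/(5·p_x + 3·p_y).
Here 5·8.38 + 3·3 = 50.9, giving y* = 21.5128.
At M' = 511: y* = 30.1179. Change: 30.1179 − 21.5128 = 8.6051.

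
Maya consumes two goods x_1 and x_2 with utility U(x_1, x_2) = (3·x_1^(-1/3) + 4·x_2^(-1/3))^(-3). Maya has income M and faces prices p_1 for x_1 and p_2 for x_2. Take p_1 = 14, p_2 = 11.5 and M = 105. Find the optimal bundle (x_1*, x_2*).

From the CES first-order condition, (3/4)·(x_2/x_1)^(4/3) = p_1/p_2.
Solve for the ratio: x_2/x_1 = [(4/3)·p_1/p_2]^(0.75).
With the ratio pinned down, the budget gives x_1* = M/(p_1 + p_2·(x_2/x_1)) and x_2* = (x_2/x_1)·x_1*.
Numerically x_2/x_1 = 1.438059, so x_1* = 105/(14 + 11.5·1.438059) = 3.4384 and x_2* = 1.438059·3.4384 = 4.9446.

x_1* = 3.4384, x_2* = 4.9446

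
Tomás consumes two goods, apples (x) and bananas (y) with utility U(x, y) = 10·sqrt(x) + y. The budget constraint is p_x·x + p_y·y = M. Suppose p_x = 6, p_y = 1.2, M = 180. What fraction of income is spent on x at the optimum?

Set MRS = p_x/p_y: 5·x^(−1/2) = p_x/p_y.
Thus x* = (5·p_y/p_x)² — independent of M — with the rest of income spent on y.
Plugging in: x* = (5·1.2/6)² = 1, y* = 145.
Expenditure on x: 6·1 = 6; share = 0.0333.

share on x = 0.0333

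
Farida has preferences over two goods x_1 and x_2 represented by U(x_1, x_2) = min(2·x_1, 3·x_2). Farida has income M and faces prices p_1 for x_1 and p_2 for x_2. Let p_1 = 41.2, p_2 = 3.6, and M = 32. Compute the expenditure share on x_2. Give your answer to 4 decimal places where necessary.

share on x_2 = 0.055

With perfect complements, no substitution: consume in ratio x_1:x_2 = 3:2.
Budget: p_1·x_1 + p_2·(2/3)·x_1 = M, so (3·p_1 + 2·p_2)·x_1 = 3·M.
Demand: x_1*(p_1,p_2,M) = 3·M/(3·p_1 + 2·p_2), x_2* = 2·M/(3·p_1 + 2·p_2).
Here 3·41.2 + 2·3.6 = 130.8, giving x_1* = 0.7339 and x_2* = 0.4893.
Expenditure on x_2: 3.6·0.4893 = 1.7615; share = 0.055.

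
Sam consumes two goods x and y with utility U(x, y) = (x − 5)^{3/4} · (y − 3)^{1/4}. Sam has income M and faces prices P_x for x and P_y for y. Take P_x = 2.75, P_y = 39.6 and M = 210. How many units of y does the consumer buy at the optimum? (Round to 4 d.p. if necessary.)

Discretionary income = 210 − 5·2.75 − 3·39.6 = 77.45; y* = 3 + 0.25·77.45/39.6 = 3.489.

y* = 3.489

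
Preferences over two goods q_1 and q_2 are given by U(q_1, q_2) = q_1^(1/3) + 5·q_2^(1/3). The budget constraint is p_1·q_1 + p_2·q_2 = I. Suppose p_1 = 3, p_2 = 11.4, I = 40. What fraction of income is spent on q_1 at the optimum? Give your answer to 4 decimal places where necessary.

With the ratio pinned down, the budget gives q_1* = I/(p_1 + p_2·(q_2/q_1)) and q_2* = (q_2/q_1)·q_1*.
Numerically q_2/q_1 = 1.509314, so q_1* = 40/(3 + 11.4·1.509314) = 1.9796 and q_2* = 1.509314·1.9796 = 2.9878.
Expenditure on q_1: 3·1.9796 = 5.9388; share = 0.1485.

share on q_1 = 0.1485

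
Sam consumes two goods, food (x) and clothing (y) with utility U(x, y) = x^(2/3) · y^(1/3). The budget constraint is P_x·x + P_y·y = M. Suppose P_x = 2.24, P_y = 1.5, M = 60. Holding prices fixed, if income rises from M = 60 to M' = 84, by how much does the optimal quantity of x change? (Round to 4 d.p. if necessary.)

MU_x/MU_y = (2/3·y)/(1/3·x); tangency sets this equal to P_x/P_y.
Rearranging, P_y·y = (1/2)·P_x·x. Substituting into the budget gives P_x·x·(1 + (1/2)) = M.
Demand: x*(P_x,P_y,M) = 2/3·M/P_x and y* = 1/3·M/P_y.
At P_x=2.24, P_y=1.5, M=60: x* = 2/3·60/2.24 = 17.8571.
At M' = 84: x* = 25. Change: 25 − 17.8571 = 7.1429.

Δx* = 7.1429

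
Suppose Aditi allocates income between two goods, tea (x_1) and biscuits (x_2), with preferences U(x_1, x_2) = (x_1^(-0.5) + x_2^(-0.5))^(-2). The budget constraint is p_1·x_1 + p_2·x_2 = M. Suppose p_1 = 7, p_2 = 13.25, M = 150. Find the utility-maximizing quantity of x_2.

Numerically x_2/x_1 = 0.653514, so x_1* = 150/(7 + 13.25·0.653514) = 9.5791 and x_2* = 0.653514·9.5791 = 6.2601.

x_2* = 6.2601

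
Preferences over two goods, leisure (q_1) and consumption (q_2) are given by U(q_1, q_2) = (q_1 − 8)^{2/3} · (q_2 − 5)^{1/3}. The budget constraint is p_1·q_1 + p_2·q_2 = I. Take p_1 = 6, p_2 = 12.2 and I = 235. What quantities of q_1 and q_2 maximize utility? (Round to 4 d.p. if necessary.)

q_1* = 22, q_2* = 8.4426

MRS = 2·(q_2−5)/(q_1−8). Tangency with p_1/p_2 gives q_2−5 = (1/2)·(p_1/p_2)·(q_1−8).
Substituting into the budget: q_1* = 8 + 2/3·(I − 8·p_1 − 5·p_2)/p_1, and q_2* = 5 + 1/3·(…)/p_2.
Discretionary income = 235 − 8·6 − 5·12.2 = 126; q_1* = 8 + 2/3·126/6 = 22; q_2* = 5 + 1/3·126/12.2 = 8.4426.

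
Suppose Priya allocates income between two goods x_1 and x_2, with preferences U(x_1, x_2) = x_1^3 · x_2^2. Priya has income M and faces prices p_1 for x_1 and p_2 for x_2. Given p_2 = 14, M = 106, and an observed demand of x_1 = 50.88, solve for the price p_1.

p_1 = 1.25

The MRS is (3/2)·x_2/x_1. Set MRS = p_1/p_2.
Rearranging, p_2·x_2 = (2/3)·p_1·x_1. Substituting into the budget gives p_1·x_1·(1 + (2/3)) = M.
Demand: x_1*(p_1,p_2,M) = 0.6·M/p_1 and x_2* = 0.4·M/p_2.
Set x_1* = 50.88 in the demand function and solve for p_1: p_1 = 1.25.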